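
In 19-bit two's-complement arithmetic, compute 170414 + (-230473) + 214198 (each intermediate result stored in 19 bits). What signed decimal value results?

154139

170414 + (-230473) = -60059 (1110001010101100101)
-60059 + 214198 = 154139 (0100101101000011011)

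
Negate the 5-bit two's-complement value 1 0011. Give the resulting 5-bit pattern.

Invert: 01100. Add 1: 01101.
Check: 10011 = -13, 01101 = 13.

01101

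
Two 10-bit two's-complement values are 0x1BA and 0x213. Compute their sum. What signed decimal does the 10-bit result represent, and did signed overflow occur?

0x1BA = 0110111010 = 442 (signed)
0x213 = 1000010011 = -493 (signed)
  0110111010
+ 1000010011
= 1111001101
Result 1111001101: MSB = 1 → 973 − 1024 = -51.
Addends have opposite signs, so signed overflow cannot occur.

-51; no overflow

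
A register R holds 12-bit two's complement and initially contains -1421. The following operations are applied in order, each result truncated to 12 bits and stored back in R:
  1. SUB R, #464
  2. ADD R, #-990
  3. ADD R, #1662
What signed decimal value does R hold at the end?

Start: R = -1421 = 101001110011.
R = -1421 − 464 = -1885 = 100010100011
R = -1885 + (-990) = -2875; wraps to 1221 = 010011000101
R = 1221 + 1662 = 2883; wraps to -1213 = 101101000011

-1213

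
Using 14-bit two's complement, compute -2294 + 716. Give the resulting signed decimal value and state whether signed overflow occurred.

-2294 → 11011100001010
716 → 00001011001100
  11011100001010
+ 00001011001100
= 11100111010110
Result 11100111010110: MSB = 1 → 14806 − 16384 = -1578.
Addends have opposite signs, so signed overflow cannot occur.

-1578; no overflow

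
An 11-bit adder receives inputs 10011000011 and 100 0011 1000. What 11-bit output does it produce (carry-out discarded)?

00011111011

  10011000011
+ 10000111000
= 00011111011  (discard carry-out 1)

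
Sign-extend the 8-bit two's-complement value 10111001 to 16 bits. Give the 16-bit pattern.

1111111110111001

MSB of 10111001 is 1; replicate it into the new high bits.
11111111|10111001 → 1111111110111001 (still -71).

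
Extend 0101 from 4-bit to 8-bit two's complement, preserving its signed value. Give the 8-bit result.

00000101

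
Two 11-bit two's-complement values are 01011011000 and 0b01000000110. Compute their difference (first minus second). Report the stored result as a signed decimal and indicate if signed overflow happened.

210; no overflow

01011011000 = 728 (signed)
0b01000000110 → 01000000110 = 518 (signed)
Subtract via negate-and-add: invert 01000000110 + 1 = 10111111010 (i.e. -518).
  01011011000
+ 10111111010
= 00011010010  (discard carry-out 1)
Result 00011010010: MSB = 0 → value 210.
Addends (after negating the subtrahend) have opposite signs, so signed overflow cannot occur.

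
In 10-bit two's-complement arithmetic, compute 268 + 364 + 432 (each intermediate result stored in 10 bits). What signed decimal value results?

268 + 364 = 632 → wraps to -392 (1001111000)
-392 + 432 = 40 (0000101000)

40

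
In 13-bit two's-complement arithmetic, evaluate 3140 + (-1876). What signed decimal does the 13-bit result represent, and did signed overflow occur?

3140 → 0110001000100
-1876 → 1100010101100
  0110001000100
+ 1100010101100
= 0010011110000  (discard carry-out 1)
Result 0010011110000: MSB = 0 → value 1264.
Addends have opposite signs, so signed overflow cannot occur.

1264; no overflow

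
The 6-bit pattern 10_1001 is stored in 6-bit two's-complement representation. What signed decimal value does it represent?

-23

MSB is 1, so the value is negative.
Unsigned reading: 41. Subtract 2^6 = 64: 41 − 64 = -23.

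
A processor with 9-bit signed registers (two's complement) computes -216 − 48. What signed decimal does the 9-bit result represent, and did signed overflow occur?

248; overflow

-216 → 100101000
48 → 000110000
Subtract via negate-and-add: invert 000110000 + 1 = 111010000 (i.e. -48).
  100101000
+ 111010000
= 011111000  (discard carry-out 1)
Result 011111000: MSB = 0 → value 248.
Both addends (after negating the subtrahend) are negative but the stored result is non-negative: signed overflow. The true value -216 − 48 = -264 lies outside [-256, 255].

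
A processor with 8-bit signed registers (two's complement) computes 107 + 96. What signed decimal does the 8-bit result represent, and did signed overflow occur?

-53; overflow

107 → 01101011
96 → 01100000
  01101011
+ 01100000
= 11001011
Result 11001011: MSB = 1 → 203 − 256 = -53.
Both addends are non-negative but the stored result is negative: signed overflow. The true value 107 + 96 = 203 lies outside [-128, 127].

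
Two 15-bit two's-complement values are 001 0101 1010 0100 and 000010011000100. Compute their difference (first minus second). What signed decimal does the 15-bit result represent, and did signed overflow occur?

4320; no overflow

001 0101 1010 0100 → 001010110100100 = 5540 (signed)
000010011000100 = 1220 (signed)
Subtract via negate-and-add: invert 000010011000100 + 1 = 111101100111100 (i.e. -1220).
  001010110100100
+ 111101100111100
= 001000011100000  (discard carry-out 1)
Result 001000011100000: MSB = 0 → value 4320.
Addends (after negating the subtrahend) have opposite signs, so signed overflow cannot occur.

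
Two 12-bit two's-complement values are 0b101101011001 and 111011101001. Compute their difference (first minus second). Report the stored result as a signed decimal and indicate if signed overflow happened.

-912; no overflow

0b101101011001 → 101101011001 = -1191 (signed)
111011101001 = -279 (signed)
Subtract via negate-and-add: invert 111011101001 + 1 = 000100010111 (i.e. 279).
  101101011001
+ 000100010111
= 110001110000
Result 110001110000: MSB = 1 → 3184 − 4096 = -912.
Addends (after negating the subtrahend) have opposite signs, so signed overflow cannot occur.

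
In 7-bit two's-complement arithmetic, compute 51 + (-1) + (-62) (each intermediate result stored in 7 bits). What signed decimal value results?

-12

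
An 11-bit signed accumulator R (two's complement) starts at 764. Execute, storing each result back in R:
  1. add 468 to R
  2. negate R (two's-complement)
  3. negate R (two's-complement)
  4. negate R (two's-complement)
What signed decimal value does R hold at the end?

816

Start: R = 764 = 01011111100.
R = 764 + 468 = 1232; wraps to -816 = 10011010000
R = −(-816) = 816 = 01100110000
R = −(816) = -816 = 10011010000
R = −(-816) = 816 = 01100110000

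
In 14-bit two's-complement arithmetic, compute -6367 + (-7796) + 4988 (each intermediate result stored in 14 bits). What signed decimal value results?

7209

-6367 + (-7796) = -14163 → wraps to 2221 (00100010101101)
2221 + 4988 = 7209 (01110000101001)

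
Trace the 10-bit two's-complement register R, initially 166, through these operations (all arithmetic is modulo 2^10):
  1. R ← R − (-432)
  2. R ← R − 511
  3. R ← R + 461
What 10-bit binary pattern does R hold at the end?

1000100100

Start: R = 166 = 0010100110.
R = 166 − (-432) = 598; wraps to -426 = 1001010110
R = -426 − 511 = -937; wraps to 87 = 0001010111
R = 87 + 461 = 548; wraps to -476 = 1000100100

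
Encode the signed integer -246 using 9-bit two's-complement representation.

|-246| = 246 = 011110110 in 9 bits.
Invert the bits: 100001001. Add 1: 100001010.
Check: 100001010 reads as 266 − 512 = -246.

100001010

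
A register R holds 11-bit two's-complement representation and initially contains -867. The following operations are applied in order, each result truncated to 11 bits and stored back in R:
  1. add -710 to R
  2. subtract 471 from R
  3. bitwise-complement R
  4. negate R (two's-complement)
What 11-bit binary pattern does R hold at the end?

Start: R = -867 = 10010011101.
R = -867 + (-710) = -1577; wraps to 471 = 00111010111
R = 471 − 471 = 0 = 00000000000
R = NOT 00000000000 = 11111111111 = -1
R = −(-1) = 1 = 00000000001

00000000001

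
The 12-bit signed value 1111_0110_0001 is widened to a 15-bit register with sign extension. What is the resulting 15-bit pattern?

111111101100001

MSB of 111101100001 is 1; replicate it into the new high bits.
111|111101100001 → 111111101100001 (still -159).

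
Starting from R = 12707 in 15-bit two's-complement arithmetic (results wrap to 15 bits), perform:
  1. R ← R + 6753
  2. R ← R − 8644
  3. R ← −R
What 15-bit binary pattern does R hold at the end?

101010111000000

Start: R = 12707 = 011000110100011.
R = 12707 + 6753 = 19460; wraps to -13308 = 100110000000100
R = -13308 − 8644 = -21952; wraps to 10816 = 010101001000000
R = −(10816) = -10816 = 101010111000000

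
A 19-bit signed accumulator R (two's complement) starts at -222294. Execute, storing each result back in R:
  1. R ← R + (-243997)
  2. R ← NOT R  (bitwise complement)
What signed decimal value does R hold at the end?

-57998

Start: R = -222294 = 1001001101110101010.
R = -222294 + (-243997) = -466291; wraps to 57997 = 0001110001010001101
R = NOT 0001110001010001101 = 1110001110101110010 = -57998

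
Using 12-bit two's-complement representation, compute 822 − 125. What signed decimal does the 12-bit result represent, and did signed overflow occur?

697; no overflow

822 → 001100110110
125 → 000001111101
Subtract via negate-and-add: invert 000001111101 + 1 = 111110000011 (i.e. -125).
  001100110110
+ 111110000011
= 001010111001  (discard carry-out 1)
Result 001010111001: MSB = 0 → value 697.
Addends (after negating the subtrahend) have opposite signs, so signed overflow cannot occur.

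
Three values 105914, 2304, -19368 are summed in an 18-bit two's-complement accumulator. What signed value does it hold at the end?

88850

105914 + 2304 = 108218 (011010011010111010)
108218 + (-19368) = 88850 (010101101100010010)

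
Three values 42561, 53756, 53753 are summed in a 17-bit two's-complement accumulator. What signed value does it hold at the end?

18998

42561 + 53756 = 96317 → wraps to -34755 (10111100000111101)
-34755 + 53753 = 18998 (00100101000110110)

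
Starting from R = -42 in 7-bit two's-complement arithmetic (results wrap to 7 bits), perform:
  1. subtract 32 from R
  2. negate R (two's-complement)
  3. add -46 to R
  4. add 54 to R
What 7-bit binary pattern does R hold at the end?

Start: R = -42 = 1010110.
R = -42 − 32 = -74; wraps to 54 = 0110110
R = −(54) = -54 = 1001010
R = -54 + (-46) = -100; wraps to 28 = 0011100
R = 28 + 54 = 82; wraps to -46 = 1010010

1010010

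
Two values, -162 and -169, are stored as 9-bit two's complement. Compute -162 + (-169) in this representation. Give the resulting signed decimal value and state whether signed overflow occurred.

-162 → 101011110
-169 → 101010111
  101011110
+ 101010111
= 010110101  (discard carry-out 1)
Result 010110101: MSB = 0 → value 181.
Both addends are negative but the stored result is non-negative: signed overflow. The true value -162 + (-169) = -331 lies outside [-256, 255].

181; overflow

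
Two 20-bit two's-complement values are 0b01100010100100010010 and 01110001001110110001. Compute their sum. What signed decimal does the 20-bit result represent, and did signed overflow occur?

-181053; overflow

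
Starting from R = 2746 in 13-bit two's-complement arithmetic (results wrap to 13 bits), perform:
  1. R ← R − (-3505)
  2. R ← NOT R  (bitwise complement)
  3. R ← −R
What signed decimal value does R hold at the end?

-1940

Start: R = 2746 = 0101010111010.
R = 2746 − (-3505) = 6251; wraps to -1941 = 1100001101011
R = NOT 1100001101011 = 0011110010100 = 1940
R = −(1940) = -1940 = 1100001101100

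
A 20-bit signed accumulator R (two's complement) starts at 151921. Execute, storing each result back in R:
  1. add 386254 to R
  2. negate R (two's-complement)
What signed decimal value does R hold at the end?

510401

Start: R = 151921 = 00100101000101110001.
R = 151921 + 386254 = 538175; wraps to -510401 = 10000011011000111111
R = −(-510401) = 510401 = 01111100100111000001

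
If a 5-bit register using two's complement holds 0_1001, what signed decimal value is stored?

MSB is 0, so the value is non-negative: 01001 = 9.

9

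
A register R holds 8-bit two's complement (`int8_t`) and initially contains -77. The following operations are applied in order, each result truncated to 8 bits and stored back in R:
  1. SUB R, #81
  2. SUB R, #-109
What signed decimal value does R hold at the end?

-49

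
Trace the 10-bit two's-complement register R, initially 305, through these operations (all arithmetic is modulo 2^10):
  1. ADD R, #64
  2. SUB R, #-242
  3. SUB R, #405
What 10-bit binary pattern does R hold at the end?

Start: R = 305 = 0100110001.
R = 305 + 64 = 369 = 0101110001
R = 369 − (-242) = 611; wraps to -413 = 1001100011
R = -413 − 405 = -818; wraps to 206 = 0011001110

0011001110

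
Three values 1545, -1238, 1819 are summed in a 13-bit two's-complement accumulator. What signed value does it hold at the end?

2126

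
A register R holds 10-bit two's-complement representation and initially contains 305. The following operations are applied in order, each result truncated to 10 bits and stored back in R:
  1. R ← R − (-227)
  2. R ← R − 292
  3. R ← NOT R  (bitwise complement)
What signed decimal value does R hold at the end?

-241

Start: R = 305 = 0100110001.
R = 305 − (-227) = 532; wraps to -492 = 1000010100
R = -492 − 292 = -784; wraps to 240 = 0011110000
R = NOT 0011110000 = 1100001111 = -241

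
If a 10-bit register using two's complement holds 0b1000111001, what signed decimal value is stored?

MSB is 1, so the value is negative.
Unsigned reading: 569. Subtract 2^10 = 1024: 569 − 1024 = -455.

-455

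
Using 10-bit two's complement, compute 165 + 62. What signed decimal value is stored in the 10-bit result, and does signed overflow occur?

165 → 0010100101
62 → 0000111110
  0010100101
+ 0000111110
= 0011100011
Result 0011100011: MSB = 0 → value 227.
Both addends are non-negative and so is the stored result: no signed overflow.

227; no overflow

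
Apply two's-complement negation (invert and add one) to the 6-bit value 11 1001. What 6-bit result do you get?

000111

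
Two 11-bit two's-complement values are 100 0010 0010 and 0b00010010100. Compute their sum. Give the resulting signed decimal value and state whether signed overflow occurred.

-842; no overflow

100 0010 0010 → 10000100010 = -990 (signed)
0b00010010100 → 00010010100 = 148 (signed)
  10000100010
+ 00010010100
= 10010110110
Result 10010110110: MSB = 1 → 1206 − 2048 = -842.
Addends have opposite signs, so signed overflow cannot occur.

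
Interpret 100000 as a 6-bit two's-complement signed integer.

-32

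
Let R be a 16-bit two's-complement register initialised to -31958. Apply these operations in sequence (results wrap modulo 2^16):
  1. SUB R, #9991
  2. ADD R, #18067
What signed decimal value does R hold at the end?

Start: R = -31958 = 1000001100101010.
R = -31958 − 9991 = -41949; wraps to 23587 = 0101110000100011
R = 23587 + 18067 = 41654; wraps to -23882 = 1010001010110110

-23882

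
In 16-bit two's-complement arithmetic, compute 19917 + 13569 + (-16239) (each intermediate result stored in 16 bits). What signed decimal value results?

17247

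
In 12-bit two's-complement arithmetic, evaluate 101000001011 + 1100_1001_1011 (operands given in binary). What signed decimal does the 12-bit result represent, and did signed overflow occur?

1702; overflow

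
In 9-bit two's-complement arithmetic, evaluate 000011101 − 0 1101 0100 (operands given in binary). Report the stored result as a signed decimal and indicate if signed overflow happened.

-183; no overflow

000011101 = 29 (signed)
0 1101 0100 → 011010100 = 212 (signed)
Subtract via negate-and-add: invert 011010100 + 1 = 100101100 (i.e. -212).
  000011101
+ 100101100
= 101001001
Result 101001001: MSB = 1 → 329 − 512 = -183.
Addends (after negating the subtrahend) have opposite signs, so signed overflow cannot occur.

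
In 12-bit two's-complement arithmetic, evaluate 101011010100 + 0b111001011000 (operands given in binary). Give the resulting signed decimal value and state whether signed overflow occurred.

-1748; no overflow

101011010100 = -1324 (signed)
0b111001011000 → 111001011000 = -424 (signed)
  101011010100
+ 111001011000
= 100100101100  (discard carry-out 1)
Result 100100101100: MSB = 1 → 2348 − 4096 = -1748.
Both addends are negative and so is the stored result: no signed overflow.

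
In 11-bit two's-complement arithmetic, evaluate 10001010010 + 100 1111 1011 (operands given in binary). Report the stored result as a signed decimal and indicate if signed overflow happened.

333; overflow

10001010010 = -942 (signed)
100 1111 1011 → 10011111011 = -773 (signed)
  10001010010
+ 10011111011
= 00101001101  (discard carry-out 1)
Result 00101001101: MSB = 0 → value 333.
Both addends are negative but the stored result is non-negative: signed overflow. The true value -942 + (-773) = -1715 lies outside [-1024, 1023].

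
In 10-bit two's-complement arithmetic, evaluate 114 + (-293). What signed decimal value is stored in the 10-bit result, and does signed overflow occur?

-179; no overflow

114 → 0001110010
-293 → 1011011011
  0001110010
+ 1011011011
= 1101001101
Result 1101001101: MSB = 1 → 845 − 1024 = -179.
Addends have opposite signs, so signed overflow cannot occur.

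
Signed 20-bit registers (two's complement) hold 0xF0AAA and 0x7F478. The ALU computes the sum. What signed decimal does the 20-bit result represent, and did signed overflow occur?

458530; no overflow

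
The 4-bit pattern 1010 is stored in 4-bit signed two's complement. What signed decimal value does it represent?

-6

MSB is 1, so the value is negative.
Invert: 0101. Add 1: 0110 = 6. So the value is −6.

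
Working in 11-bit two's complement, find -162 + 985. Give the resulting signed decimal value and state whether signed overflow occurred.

823; no overflow

-162 → 11101011110
985 → 01111011001
  11101011110
+ 01111011001
= 01100110111  (discard carry-out 1)
Result 01100110111: MSB = 0 → value 823.
Addends have opposite signs, so signed overflow cannot occur.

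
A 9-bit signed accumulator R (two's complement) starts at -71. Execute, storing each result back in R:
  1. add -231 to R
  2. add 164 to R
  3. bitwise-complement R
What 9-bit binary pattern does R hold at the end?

Start: R = -71 = 110111001.
R = -71 + (-231) = -302; wraps to 210 = 011010010
R = 210 + 164 = 374; wraps to -138 = 101110110
R = NOT 101110110 = 010001001 = 137

010001001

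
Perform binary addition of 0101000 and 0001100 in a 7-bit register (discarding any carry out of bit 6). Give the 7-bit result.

  0101000
+ 0001100
= 0110100

0110100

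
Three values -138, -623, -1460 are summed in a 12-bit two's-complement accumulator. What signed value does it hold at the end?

1875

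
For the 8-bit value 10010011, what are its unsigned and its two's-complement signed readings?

Unsigned: 10010011 = 147.
Signed: MSB=1 → 147 − 256 = -109.

unsigned = 147, signed = -109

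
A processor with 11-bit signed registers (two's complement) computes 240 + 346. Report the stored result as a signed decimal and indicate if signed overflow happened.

240 → 00011110000
346 → 00101011010
  00011110000
+ 00101011010
= 01001001010
Result 01001001010: MSB = 0 → value 586.
Both addends are non-negative and so is the stored result: no signed overflow.

586; no overflow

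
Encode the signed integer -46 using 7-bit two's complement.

1010010

|-46| = 46 = 0101110 in 7 bits.
Invert the bits: 1010001. Add 1: 1010010.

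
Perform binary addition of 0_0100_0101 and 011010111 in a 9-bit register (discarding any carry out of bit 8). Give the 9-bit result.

100011100

  001000101
+ 011010111
= 100011100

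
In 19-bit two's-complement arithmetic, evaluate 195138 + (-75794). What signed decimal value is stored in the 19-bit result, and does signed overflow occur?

195138 → 0101111101001000010
-75794 → 1101101011111101110
  0101111101001000010
+ 1101101011111101110
= 0011101001000110000  (discard carry-out 1)
Result 0011101001000110000: MSB = 0 → value 119344.
Addends have opposite signs, so signed overflow cannot occur.

119344; no overflow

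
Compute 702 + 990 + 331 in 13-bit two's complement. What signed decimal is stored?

2023

702 + 990 = 1692 (0011010011100)
1692 + 331 = 2023 (0011111100111)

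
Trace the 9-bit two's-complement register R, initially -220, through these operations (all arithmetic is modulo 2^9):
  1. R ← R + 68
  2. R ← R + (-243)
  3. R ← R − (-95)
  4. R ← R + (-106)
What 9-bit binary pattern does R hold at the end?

Start: R = -220 = 100100100.
R = -220 + 68 = -152 = 101101000
R = -152 + (-243) = -395; wraps to 117 = 001110101
R = 117 − (-95) = 212 = 011010100
R = 212 + (-106) = 106 = 001101010

001101010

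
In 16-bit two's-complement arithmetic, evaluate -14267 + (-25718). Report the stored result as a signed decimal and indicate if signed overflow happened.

25551; overflow

-14267 → 1100100001000101
-25718 → 1001101110001010
  1100100001000101
+ 1001101110001010
= 0110001111001111  (discard carry-out 1)
Result 0110001111001111: MSB = 0 → value 25551.
Both addends are negative but the stored result is non-negative: signed overflow. The true value -14267 + (-25718) = -39985 lies outside [-32768, 32767].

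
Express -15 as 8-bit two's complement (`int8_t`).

11110001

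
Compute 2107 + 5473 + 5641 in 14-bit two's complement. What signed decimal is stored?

2107 + 5473 = 7580 (01110110011100)
7580 + 5641 = 13221 → wraps to -3163 (11001110100101)

-3163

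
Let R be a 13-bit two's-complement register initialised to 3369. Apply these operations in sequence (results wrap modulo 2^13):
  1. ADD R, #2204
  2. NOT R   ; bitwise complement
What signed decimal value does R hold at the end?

Start: R = 3369 = 0110100101001.
R = 3369 + 2204 = 5573; wraps to -2619 = 1010111000101
R = NOT 1010111000101 = 0101000111010 = 2618

2618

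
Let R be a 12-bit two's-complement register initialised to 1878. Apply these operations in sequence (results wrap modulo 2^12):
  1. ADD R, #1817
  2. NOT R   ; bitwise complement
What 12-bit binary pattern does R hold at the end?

000110010000

Start: R = 1878 = 011101010110.
R = 1878 + 1817 = 3695; wraps to -401 = 111001101111
R = NOT 111001101111 = 000110010000 = 400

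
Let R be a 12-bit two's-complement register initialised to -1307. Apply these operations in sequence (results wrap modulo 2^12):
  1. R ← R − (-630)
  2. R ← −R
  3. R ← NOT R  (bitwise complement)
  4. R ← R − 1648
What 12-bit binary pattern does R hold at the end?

011011101010

Start: R = -1307 = 101011100101.
R = -1307 − (-630) = -677 = 110101011011
R = −(-677) = 677 = 001010100101
R = NOT 001010100101 = 110101011010 = -678
R = -678 − 1648 = -2326; wraps to 1770 = 011011101010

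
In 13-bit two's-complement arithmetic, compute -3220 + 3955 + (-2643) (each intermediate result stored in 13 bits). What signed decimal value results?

-3220 + 3955 = 735 (0001011011111)
735 + (-2643) = -1908 (1100010001100)

-1908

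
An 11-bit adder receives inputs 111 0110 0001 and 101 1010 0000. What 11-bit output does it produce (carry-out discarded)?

10100000001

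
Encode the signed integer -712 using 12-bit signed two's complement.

110100111000

|-712| = 712 = 001011001000 in 12 bits.
Invert the bits: 110100110111. Add 1: 110100111000.
Check: 110100111000 reads as 3384 − 4096 = -712.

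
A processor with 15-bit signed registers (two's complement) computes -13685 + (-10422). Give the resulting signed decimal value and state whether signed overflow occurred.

8661; overflow

-13685 → 100101010001011
-10422 → 101011101001010
  100101010001011
+ 101011101001010
= 010000111010101  (discard carry-out 1)
Result 010000111010101: MSB = 0 → value 8661.
Both addends are negative but the stored result is non-negative: signed overflow. The true value -13685 + (-10422) = -24107 lies outside [-16384, 16383].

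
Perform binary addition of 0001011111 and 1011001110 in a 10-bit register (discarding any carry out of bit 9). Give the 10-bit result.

  0001011111
+ 1011001110
= 1100101101

1100101101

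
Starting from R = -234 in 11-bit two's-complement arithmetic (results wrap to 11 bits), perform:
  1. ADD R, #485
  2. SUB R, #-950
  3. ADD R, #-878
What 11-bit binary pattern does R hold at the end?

Start: R = -234 = 11100010110.
R = -234 + 485 = 251 = 00011111011
R = 251 − (-950) = 1201; wraps to -847 = 10010110001
R = -847 + (-878) = -1725; wraps to 323 = 00101000011

00101000011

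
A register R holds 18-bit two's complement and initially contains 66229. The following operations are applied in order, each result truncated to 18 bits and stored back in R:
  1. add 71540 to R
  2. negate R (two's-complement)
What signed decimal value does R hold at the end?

124375

Start: R = 66229 = 010000001010110101.
R = 66229 + 71540 = 137769; wraps to -124375 = 100001101000101001
R = −(-124375) = 124375 = 011110010111010111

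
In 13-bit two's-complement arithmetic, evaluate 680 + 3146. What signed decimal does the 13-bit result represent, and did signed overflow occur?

3826; no overflow

680 → 0001010101000
3146 → 0110001001010
  0001010101000
+ 0110001001010
= 0111011110010
Result 0111011110010: MSB = 0 → value 3826.
Both addends are non-negative and so is the stored result: no signed overflow.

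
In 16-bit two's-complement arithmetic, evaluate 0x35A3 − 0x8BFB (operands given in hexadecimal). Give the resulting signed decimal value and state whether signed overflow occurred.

-22104; overflow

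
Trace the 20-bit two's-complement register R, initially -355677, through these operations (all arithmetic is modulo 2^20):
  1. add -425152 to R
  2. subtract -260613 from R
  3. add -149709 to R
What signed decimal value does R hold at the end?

378651

Start: R = -355677 = 10101001001010100011.
R = -355677 + (-425152) = -780829; wraps to 267747 = 01000001010111100011
R = 267747 − (-260613) = 528360; wraps to -520216 = 10000000111111101000
R = -520216 + (-149709) = -669925; wraps to 378651 = 01011100011100011011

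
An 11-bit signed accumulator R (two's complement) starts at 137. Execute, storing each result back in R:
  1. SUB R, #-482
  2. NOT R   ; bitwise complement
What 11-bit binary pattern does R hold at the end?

10110010100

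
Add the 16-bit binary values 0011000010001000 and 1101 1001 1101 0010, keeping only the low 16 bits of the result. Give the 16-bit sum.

0000101001011010

  0011000010001000
+ 1101100111010010
= 0000101001011010  (discard carry-out 1)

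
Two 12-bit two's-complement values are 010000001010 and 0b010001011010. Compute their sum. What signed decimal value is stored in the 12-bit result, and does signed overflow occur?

-1948; overflow

010000001010 = 1034 (signed)
0b010001011010 → 010001011010 = 1114 (signed)
  010000001010
+ 010001011010
= 100001100100
Result 100001100100: MSB = 1 → 2148 − 4096 = -1948.
Both addends are non-negative but the stored result is negative: signed overflow. The true value 1034 + 1114 = 2148 lies outside [-2048, 2047].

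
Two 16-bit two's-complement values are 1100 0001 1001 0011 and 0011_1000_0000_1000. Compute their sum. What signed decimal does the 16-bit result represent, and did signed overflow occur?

-1637; no overflow

1100 0001 1001 0011 → 1100000110010011 = -15981 (signed)
0011_1000_0000_1000 → 0011100000001000 = 14344 (signed)
  1100000110010011
+ 0011100000001000
= 1111100110011011
Result 1111100110011011: MSB = 1 → 63899 − 65536 = -1637.
Addends have opposite signs, so signed overflow cannot occur.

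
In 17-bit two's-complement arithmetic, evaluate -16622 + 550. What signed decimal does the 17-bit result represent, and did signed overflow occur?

-16072; no overflow

-16622 → 11011111100010010
550 → 00000001000100110
  11011111100010010
+ 00000001000100110
= 11100000100111000
Result 11100000100111000: MSB = 1 → 115000 − 131072 = -16072.
Addends have opposite signs, so signed overflow cannot occur.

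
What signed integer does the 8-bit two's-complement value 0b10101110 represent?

-82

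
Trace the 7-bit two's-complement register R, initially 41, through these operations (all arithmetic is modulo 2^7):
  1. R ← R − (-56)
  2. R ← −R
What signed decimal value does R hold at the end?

Start: R = 41 = 0101001.
R = 41 − (-56) = 97; wraps to -31 = 1100001
R = −(-31) = 31 = 0011111

31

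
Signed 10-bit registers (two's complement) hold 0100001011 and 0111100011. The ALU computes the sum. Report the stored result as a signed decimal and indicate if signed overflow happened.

0100001011 = 267 (signed)
0111100011 = 483 (signed)
  0100001011
+ 0111100011
= 1011101110
Result 1011101110: MSB = 1 → 750 − 1024 = -274.
Both addends are non-negative but the stored result is negative: signed overflow. The true value 267 + 483 = 750 lies outside [-512, 511].

-274; overflow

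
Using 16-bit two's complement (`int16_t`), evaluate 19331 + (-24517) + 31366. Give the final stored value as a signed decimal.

26180

19331 + (-24517) = -5186 (1110101110111110)
-5186 + 31366 = 26180 (0110011001000100)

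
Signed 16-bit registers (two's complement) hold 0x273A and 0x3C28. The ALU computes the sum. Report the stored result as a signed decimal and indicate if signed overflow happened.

0x273A = 0010011100111010 = 10042 (signed)
0x3C28 = 0011110000101000 = 15400 (signed)
  0010011100111010
+ 0011110000101000
= 0110001101100010
Result 0110001101100010: MSB = 0 → value 25442.
Both addends are non-negative and so is the stored result: no signed overflow.

25442; no overflow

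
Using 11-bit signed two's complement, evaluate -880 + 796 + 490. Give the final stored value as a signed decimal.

-880 + 796 = -84 (11110101100)
-84 + 490 = 406 (00110010110)

406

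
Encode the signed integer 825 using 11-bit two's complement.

825 is non-negative, so write it directly in 11 bits: 01100111001.

01100111001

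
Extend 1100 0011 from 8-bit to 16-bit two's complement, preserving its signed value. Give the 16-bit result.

1111111111000011

MSB of 11000011 is 1; replicate it into the new high bits.
11111111|11000011 → 1111111111000011 (still -61).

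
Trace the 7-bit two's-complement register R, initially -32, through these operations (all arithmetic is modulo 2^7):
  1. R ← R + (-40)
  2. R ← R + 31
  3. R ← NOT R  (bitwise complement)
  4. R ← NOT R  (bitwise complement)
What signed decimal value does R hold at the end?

Start: R = -32 = 1100000.
R = -32 + (-40) = -72; wraps to 56 = 0111000
R = 56 + 31 = 87; wraps to -41 = 1010111
R = NOT 1010111 = 0101000 = 40
R = NOT 0101000 = 1010111 = -41

-41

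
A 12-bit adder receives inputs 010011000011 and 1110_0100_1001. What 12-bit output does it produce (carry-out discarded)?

  010011000011
+ 111001001001
= 001100001100  (discard carry-out 1)

001100001100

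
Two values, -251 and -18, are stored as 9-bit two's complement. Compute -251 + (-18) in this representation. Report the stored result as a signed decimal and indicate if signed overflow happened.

243; overflow

-251 → 100000101
-18 → 111101110
  100000101
+ 111101110
= 011110011  (discard carry-out 1)
Result 011110011: MSB = 0 → value 243.
Both addends are negative but the stored result is non-negative: signed overflow. The true value -251 + (-18) = -269 lies outside [-256, 255].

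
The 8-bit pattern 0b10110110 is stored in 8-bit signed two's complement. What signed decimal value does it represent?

-74

MSB is 1, so the value is negative.
Invert: 01001001. Add 1: 01001010 = 74. So the value is −74.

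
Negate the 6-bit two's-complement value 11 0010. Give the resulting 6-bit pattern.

001110

Invert: 001101. Add 1: 001110.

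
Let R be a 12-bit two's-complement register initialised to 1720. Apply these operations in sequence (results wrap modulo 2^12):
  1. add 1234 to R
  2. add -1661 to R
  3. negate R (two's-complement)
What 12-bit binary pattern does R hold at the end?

Start: R = 1720 = 011010111000.
R = 1720 + 1234 = 2954; wraps to -1142 = 101110001010
R = -1142 + (-1661) = -2803; wraps to 1293 = 010100001101
R = −(1293) = -1293 = 101011110011

101011110011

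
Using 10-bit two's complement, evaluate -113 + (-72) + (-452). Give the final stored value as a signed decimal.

387

-113 + (-72) = -185 (1101000111)
-185 + (-452) = -637 → wraps to 387 (0110000011)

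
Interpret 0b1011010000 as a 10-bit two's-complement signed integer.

-304

MSB is 1, so the value is negative.
Invert: 0100101111. Add 1: 0100110000 = 304. So the value is −304.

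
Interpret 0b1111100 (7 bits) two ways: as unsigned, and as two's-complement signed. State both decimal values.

Unsigned: 1111100 = 124.
Signed: MSB=1 → 124 − 128 = -4.

unsigned = 124, signed = -4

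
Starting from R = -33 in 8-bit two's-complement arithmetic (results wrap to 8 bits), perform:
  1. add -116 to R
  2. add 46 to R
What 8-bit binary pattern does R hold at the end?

10011001

Start: R = -33 = 11011111.
R = -33 + (-116) = -149; wraps to 107 = 01101011
R = 107 + 46 = 153; wraps to -103 = 10011001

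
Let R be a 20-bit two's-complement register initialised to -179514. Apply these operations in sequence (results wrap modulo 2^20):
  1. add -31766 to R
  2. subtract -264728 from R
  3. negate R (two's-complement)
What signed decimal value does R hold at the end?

Start: R = -179514 = 11010100001011000110.
R = -179514 + (-31766) = -211280 = 11001100011010110000
R = -211280 − (-264728) = 53448 = 00001101000011001000
R = −(53448) = -53448 = 11110010111100111000

-53448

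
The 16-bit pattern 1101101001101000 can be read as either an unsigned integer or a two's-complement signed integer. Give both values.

unsigned = 55912, signed = -9624

Unsigned: 1101101001101000 = 55912.
Signed: MSB=1 → 55912 − 65536 = -9624.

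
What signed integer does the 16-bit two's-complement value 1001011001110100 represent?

MSB is 1, so the value is negative.
Invert: 0110100110001011. Add 1: 0110100110001100 = 27020. So the value is −27020.

-27020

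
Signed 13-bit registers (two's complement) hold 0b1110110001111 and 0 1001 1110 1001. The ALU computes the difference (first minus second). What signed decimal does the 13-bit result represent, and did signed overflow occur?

-3162; no overflow

0b1110110001111 → 1110110001111 = -625 (signed)
0 1001 1110 1001 → 0100111101001 = 2537 (signed)
Subtract via negate-and-add: invert 0100111101001 + 1 = 1011000010111 (i.e. -2537).
  1110110001111
+ 1011000010111
= 1001110100110  (discard carry-out 1)
Result 1001110100110: MSB = 1 → 5030 − 8192 = -3162.
Both addends (after negating the subtrahend) are negative and so is the stored result: no signed overflow.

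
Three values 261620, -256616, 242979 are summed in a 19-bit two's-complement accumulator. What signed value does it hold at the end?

261620 + (-256616) = 5004 (0000001001110001100)
5004 + 242979 = 247983 (0111100100010101111)

247983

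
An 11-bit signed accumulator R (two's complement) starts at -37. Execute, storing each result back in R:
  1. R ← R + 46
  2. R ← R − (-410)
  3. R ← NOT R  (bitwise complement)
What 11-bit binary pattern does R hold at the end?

11001011100

Start: R = -37 = 11111011011.
R = -37 + 46 = 9 = 00000001001
R = 9 − (-410) = 419 = 00110100011
R = NOT 00110100011 = 11001011100 = -420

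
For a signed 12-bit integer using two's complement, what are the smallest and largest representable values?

Minimum: −2^11 = -2048.
Maximum: 2^11 − 1 = 2047.

min = -2048, max = 2047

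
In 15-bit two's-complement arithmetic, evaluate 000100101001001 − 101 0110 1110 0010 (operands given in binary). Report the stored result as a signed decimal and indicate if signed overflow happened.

12903; no overflow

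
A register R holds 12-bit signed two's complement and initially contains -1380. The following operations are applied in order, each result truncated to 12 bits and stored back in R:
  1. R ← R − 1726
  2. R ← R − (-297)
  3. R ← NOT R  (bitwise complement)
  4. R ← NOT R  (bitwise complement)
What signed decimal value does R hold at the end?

Start: R = -1380 = 101010011100.
R = -1380 − 1726 = -3106; wraps to 990 = 001111011110
R = 990 − (-297) = 1287 = 010100000111
R = NOT 010100000111 = 101011111000 = -1288
R = NOT 101011111000 = 010100000111 = 1287

1287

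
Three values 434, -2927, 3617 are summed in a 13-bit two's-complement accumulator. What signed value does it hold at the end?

434 + (-2927) = -2493 (1011001000011)
-2493 + 3617 = 1124 (0010001100100)

1124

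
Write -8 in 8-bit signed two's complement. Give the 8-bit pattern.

11111000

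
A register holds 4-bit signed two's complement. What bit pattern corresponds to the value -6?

1010

|-6| = 6 = 0110 in 4 bits.
Invert the bits: 1001. Add 1: 1010.
Check: 1010 reads as 10 − 16 = -6.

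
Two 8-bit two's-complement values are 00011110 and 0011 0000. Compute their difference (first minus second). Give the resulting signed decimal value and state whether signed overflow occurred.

-18; no overflow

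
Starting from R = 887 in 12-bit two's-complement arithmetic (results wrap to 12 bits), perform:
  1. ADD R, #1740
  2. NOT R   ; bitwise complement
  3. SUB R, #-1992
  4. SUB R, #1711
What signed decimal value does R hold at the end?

Start: R = 887 = 001101110111.
R = 887 + 1740 = 2627; wraps to -1469 = 101001000011
R = NOT 101001000011 = 010110111100 = 1468
R = 1468 − (-1992) = 3460; wraps to -636 = 110110000100
R = -636 − 1711 = -2347; wraps to 1749 = 011011010101

1749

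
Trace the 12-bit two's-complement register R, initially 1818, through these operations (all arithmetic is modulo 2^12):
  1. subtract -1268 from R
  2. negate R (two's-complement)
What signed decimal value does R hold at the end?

Start: R = 1818 = 011100011010.
R = 1818 − (-1268) = 3086; wraps to -1010 = 110000001110
R = −(-1010) = 1010 = 001111110010

1010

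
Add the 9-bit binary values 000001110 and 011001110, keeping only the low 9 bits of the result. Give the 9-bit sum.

011011100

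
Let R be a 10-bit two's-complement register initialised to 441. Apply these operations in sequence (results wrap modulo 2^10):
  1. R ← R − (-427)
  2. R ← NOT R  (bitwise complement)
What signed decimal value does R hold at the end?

Start: R = 441 = 0110111001.
R = 441 − (-427) = 868; wraps to -156 = 1101100100
R = NOT 1101100100 = 0010011011 = 155

155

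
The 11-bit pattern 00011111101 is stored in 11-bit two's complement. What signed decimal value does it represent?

253

MSB is 0, so the value is non-negative: 00011111101 = 253.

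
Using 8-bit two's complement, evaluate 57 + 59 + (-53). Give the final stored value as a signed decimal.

63

57 + 59 = 116 (01110100)
116 + (-53) = 63 (00111111)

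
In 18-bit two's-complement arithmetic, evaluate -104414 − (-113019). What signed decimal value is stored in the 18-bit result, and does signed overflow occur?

-104414 → 100110100000100010
-113019 → 100100011010000101
Subtract via negate-and-add: invert 100100011010000101 + 1 = 011011100101111011 (i.e. 113019).
  100110100000100010
+ 011011100101111011
= 000010000110011101  (discard carry-out 1)
Result 000010000110011101: MSB = 0 → value 8605.
Addends (after negating the subtrahend) have opposite signs, so signed overflow cannot occur.

8605; no overflow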